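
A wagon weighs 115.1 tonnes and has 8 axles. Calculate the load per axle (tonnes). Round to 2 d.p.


Load per axle = total weight / number of axles
Load = 115.1 / 8
Load = 14.39 tonnes

14.39


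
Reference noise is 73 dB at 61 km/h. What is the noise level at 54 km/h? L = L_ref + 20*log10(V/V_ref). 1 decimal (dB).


V/V_ref = 54 / 61 = 0.885246
log10(0.885246) = -0.052936
20 * -0.052936 = -1.0587
L = 73 + -1.0587 = 71.9 dB

71.9


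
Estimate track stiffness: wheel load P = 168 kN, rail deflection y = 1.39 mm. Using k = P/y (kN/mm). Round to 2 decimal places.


Track stiffness k = P / y
k = 168 / 1.39
k = 120.86 kN/mm

120.86


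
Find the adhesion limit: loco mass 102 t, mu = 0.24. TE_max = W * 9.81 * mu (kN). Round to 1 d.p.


TE_max = W * g * mu
TE_max = 102 * 9.81 * 0.24
TE_max = 1000.62 * 0.24
TE_max = 240.1 kN

240.1


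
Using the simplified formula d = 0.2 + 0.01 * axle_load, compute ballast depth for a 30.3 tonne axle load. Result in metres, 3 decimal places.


d = 0.2 + 0.01 * 30.3
d = 0.2 + 0.303
d = 0.503 m

0.503


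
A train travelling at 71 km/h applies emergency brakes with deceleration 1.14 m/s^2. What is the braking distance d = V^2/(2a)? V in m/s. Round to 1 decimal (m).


Convert speed: V = 71 / 3.6 = 19.7222 m/s
V^2 = 388.966
d = 388.966 / (2 * 1.14)
d = 388.966 / 2.28
d = 170.6 m

170.6


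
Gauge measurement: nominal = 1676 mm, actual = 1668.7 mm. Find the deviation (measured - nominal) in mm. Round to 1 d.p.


Deviation = measured - nominal
Deviation = 1668.7 - 1676
Deviation = -7.3 mm

-7.3


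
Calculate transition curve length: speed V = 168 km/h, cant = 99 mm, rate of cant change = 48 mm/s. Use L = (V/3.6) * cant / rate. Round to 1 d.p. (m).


Convert speed: V = 168 / 3.6 = 46.6667 m/s
L = 46.6667 * 99 / 48
L = 4620.0 / 48
L = 96.3 m

96.3


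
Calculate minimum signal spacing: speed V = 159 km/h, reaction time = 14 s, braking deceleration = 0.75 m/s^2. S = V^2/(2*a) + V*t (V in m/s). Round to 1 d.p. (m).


V = 159 / 3.6 = 44.1667 m/s
Braking distance = 44.1667^2 / (2*0.75) = 1300.463 m
Sighting distance = 44.1667 * 14 = 618.3333 m
S = 1300.463 + 618.3333 = 1918.8 m

1918.8


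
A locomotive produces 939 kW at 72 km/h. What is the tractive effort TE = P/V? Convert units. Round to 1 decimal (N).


Convert: P = 939 kW = 939000 W
V = 72 / 3.6 = 20.0 m/s
TE = 939000 / 20.0
TE = 46950.0 N

46950.0


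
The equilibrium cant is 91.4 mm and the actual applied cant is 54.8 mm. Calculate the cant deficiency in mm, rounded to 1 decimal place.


Cant deficiency = equilibrium cant - actual cant
CD = 91.4 - 54.8
CD = 36.6 mm

36.6


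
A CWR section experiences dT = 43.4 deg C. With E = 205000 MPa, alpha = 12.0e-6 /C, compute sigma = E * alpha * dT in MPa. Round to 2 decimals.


sigma = E * alpha * dT
sigma = 205000 * 12.0e-6 * 43.4
sigma = 2.46 * 43.4
sigma = 106.76 MPa

106.76


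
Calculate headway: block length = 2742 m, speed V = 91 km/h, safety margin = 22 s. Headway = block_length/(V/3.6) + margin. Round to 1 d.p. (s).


V = 91 / 3.6 = 25.2778 m/s
Block traversal time = 2742 / 25.2778 = 108.4747 s
Headway = 108.4747 + 22
Headway = 130.5 s

130.5


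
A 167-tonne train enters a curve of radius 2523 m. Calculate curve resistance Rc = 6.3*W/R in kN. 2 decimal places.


Rc = 6.3 * W / R
Rc = 6.3 * 167 / 2523
Rc = 1052.1 / 2523
Rc = 0.42 kN

0.42


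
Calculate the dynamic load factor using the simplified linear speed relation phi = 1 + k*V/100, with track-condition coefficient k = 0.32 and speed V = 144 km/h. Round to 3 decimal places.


phi = 1 + k * V / 100
phi = 1 + 0.32 * 144 / 100
phi = 1 + 0.4608
phi = 1.461

1.461


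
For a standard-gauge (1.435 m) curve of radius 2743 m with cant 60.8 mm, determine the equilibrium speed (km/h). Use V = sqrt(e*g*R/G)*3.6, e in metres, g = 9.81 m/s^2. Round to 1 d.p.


Convert cant: e = 60.8 mm = 0.0608 m
V_ms = sqrt(0.0608 * 9.81 * 2743 / 1.435)
V_ms = sqrt(1140.109313) = 33.7655 m/s
V = 33.7655 * 3.6 = 121.6 km/h

121.6


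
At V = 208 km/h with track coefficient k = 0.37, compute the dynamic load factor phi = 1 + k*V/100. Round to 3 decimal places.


phi = 1 + k * V / 100
phi = 1 + 0.37 * 208 / 100
phi = 1 + 0.7696
phi = 1.770

1.770


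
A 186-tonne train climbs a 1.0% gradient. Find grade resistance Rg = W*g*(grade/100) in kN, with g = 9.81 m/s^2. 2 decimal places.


Rg = W * 9.81 * grade / 100
Rg = 186 * 9.81 * 1.0 / 100
Rg = 1824.66 * 0.01
Rg = 18.25 kN

18.25


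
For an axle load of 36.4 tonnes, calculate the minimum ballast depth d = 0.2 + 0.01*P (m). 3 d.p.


d = 0.2 + 0.01 * 36.4
d = 0.2 + 0.364
d = 0.564 m

0.564


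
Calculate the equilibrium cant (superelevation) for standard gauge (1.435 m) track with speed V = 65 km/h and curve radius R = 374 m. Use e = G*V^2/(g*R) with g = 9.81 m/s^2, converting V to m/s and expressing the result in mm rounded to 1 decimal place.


Convert speed: V = 65 / 3.6 = 18.0556 m/s
Apply formula: e = 1.435 * 18.0556^2 / (9.81 * 374)
e = 1.435 * 326.0031 / 3668.94
e = 0.127507 m = 127.5 mm

127.5


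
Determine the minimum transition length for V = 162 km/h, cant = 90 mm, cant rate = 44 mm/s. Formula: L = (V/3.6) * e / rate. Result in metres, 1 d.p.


Convert speed: V = 162 / 3.6 = 45.0 m/s
L = 45.0 * 90 / 44
L = 4050.0 / 44
L = 92.0 m

92.0


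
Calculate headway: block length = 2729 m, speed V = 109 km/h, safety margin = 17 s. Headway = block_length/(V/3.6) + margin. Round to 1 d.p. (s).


V = 109 / 3.6 = 30.2778 m/s
Block traversal time = 2729 / 30.2778 = 90.1321 s
Headway = 90.1321 + 17
Headway = 107.1 s

107.1


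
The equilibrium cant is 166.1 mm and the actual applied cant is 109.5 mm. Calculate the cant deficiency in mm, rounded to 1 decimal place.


Cant deficiency = equilibrium cant - actual cant
CD = 166.1 - 109.5
CD = 56.6 mm

56.6


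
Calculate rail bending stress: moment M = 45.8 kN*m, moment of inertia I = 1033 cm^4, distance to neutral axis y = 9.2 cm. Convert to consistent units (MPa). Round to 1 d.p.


Convert units:
M = 45.8 kN*m = 45800000 N*mm
y = 9.2 cm = 92 mm
I = 1033 cm^4 = 10330000 mm^4
sigma = 45800000 * 92 / 10330000
sigma = 407.9 MPa

407.9


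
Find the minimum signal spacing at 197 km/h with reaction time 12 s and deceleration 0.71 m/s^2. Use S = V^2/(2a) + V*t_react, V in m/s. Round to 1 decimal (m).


V = 197 / 3.6 = 54.7222 m/s
Braking distance = 54.7222^2 / (2*0.71) = 2108.818 m
Sighting distance = 54.7222 * 12 = 656.6667 m
S = 2108.818 + 656.6667 = 2765.5 m

2765.5


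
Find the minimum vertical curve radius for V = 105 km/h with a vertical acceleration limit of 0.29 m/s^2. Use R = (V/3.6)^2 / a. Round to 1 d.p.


Convert speed: V = 105 / 3.6 = 29.1667 m/s
V^2 = 850.6944 m^2/s^2
R_v = 850.6944 / 0.29
R_v = 2933.4 m

2933.4


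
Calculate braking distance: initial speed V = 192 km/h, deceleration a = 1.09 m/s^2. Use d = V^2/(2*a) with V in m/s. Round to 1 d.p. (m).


Convert speed: V = 192 / 3.6 = 53.3333 m/s
V^2 = 2844.4444
d = 2844.4444 / (2 * 1.09)
d = 2844.4444 / 2.18
d = 1304.8 m

1304.8


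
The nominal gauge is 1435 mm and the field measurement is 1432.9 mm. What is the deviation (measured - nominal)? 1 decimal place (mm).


Deviation = measured - nominal
Deviation = 1432.9 - 1435
Deviation = -2.1 mm

-2.1


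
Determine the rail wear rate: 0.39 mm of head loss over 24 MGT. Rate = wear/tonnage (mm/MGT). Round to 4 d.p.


Wear rate = total wear / cumulative tonnage
Rate = 0.39 / 24
Rate = 0.0163 mm/MGT

0.0163


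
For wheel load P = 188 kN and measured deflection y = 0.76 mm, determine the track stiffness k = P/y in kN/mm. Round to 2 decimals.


Track stiffness k = P / y
k = 188 / 0.76
k = 247.37 kN/mm

247.37


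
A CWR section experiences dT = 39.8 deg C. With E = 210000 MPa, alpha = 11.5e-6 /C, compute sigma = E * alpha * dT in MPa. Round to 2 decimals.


sigma = E * alpha * dT
sigma = 210000 * 11.5e-6 * 39.8
sigma = 2.415 * 39.8
sigma = 96.12 MPa

96.12


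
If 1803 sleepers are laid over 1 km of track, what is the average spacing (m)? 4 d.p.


Spacing = 1000 m / number of sleepers
Spacing = 1000 / 1803
Spacing = 0.5546 m

0.5546


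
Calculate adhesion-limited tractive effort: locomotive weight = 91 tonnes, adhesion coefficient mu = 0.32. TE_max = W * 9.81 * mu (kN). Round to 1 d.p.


TE_max = W * g * mu
TE_max = 91 * 9.81 * 0.32
TE_max = 892.71 * 0.32
TE_max = 285.7 kN

285.7


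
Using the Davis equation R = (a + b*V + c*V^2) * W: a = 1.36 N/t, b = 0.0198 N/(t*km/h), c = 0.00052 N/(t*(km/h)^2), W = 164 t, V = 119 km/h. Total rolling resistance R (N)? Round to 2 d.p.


b*V = 0.0198 * 119 = 2.3562
c*V^2 = 0.00052 * 14161 = 7.36372
R_per_t = 1.36 + 2.3562 + 7.36372 = 11.07992 N/t
R_total = 11.07992 * 164 = 1817.11 N

1817.11


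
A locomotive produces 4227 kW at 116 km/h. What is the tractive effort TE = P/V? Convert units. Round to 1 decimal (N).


Convert: P = 4227 kW = 4227000 W
V = 116 / 3.6 = 32.2222 m/s
TE = 4227000 / 32.2222
TE = 131182.8 N

131182.8


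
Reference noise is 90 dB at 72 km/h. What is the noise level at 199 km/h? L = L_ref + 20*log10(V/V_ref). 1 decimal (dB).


V/V_ref = 199 / 72 = 2.763889
log10(2.763889) = 0.441521
20 * 0.441521 = 8.8304
L = 90 + 8.8304 = 98.8 dB

98.8


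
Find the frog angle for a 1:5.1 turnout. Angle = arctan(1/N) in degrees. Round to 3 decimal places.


1/N = 1/5.1 = 0.196078
angle = arctan(0.196078) = 0.193622 rad
angle = 0.193622 * 180/pi = 11.094 degrees

11.094


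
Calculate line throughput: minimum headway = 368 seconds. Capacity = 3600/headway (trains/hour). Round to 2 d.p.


Capacity = 3600 / headway
Capacity = 3600 / 368
Capacity = 9.78 trains/hour

9.78


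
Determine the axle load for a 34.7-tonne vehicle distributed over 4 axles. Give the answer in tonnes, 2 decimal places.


Load per axle = total weight / number of axles
Load = 34.7 / 4
Load = 8.68 tonnes

8.68


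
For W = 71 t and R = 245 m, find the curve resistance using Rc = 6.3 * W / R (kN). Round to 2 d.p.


Rc = 6.3 * W / R
Rc = 6.3 * 71 / 245
Rc = 447.3 / 245
Rc = 1.83 kN

1.83


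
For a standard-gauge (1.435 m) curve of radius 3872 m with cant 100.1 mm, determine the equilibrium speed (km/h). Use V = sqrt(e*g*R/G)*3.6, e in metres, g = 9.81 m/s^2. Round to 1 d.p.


Convert cant: e = 100.1 mm = 0.1001 m
V_ms = sqrt(0.1001 * 9.81 * 3872 / 1.435)
V_ms = sqrt(2649.637932) = 51.4746 m/s
V = 51.4746 * 3.6 = 185.3 km/h

185.3


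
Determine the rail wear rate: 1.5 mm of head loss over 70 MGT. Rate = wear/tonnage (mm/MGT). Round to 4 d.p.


Wear rate = total wear / cumulative tonnage
Rate = 1.5 / 70
Rate = 0.0214 mm/MGT

0.0214


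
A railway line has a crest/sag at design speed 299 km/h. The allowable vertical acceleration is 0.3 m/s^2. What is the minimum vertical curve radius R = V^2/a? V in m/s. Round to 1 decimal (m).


Convert speed: V = 299 / 3.6 = 83.0556 m/s
V^2 = 6898.2253 m^2/s^2
R_v = 6898.2253 / 0.3
R_v = 22994.1 m

22994.1


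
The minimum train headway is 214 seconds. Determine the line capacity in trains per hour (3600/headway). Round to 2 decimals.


Capacity = 3600 / headway
Capacity = 3600 / 214
Capacity = 16.82 trains/hour

16.82


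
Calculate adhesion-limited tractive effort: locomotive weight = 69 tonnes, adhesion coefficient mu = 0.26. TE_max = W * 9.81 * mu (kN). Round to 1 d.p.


TE_max = W * g * mu
TE_max = 69 * 9.81 * 0.26
TE_max = 676.89 * 0.26
TE_max = 176.0 kN

176.0


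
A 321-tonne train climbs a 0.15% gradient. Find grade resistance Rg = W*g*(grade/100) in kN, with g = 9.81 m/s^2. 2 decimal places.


Rg = W * 9.81 * grade / 100
Rg = 321 * 9.81 * 0.15 / 100
Rg = 3149.01 * 0.0015
Rg = 4.72 kN

4.72


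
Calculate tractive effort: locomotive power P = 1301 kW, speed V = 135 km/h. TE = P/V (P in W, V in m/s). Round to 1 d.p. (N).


Convert: P = 1301 kW = 1301000 W
V = 135 / 3.6 = 37.5 m/s
TE = 1301000 / 37.5
TE = 34693.3 N

34693.3


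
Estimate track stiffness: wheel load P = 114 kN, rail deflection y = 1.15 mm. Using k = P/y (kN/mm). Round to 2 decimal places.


Track stiffness k = P / y
k = 114 / 1.15
k = 99.13 kN/mm

99.13


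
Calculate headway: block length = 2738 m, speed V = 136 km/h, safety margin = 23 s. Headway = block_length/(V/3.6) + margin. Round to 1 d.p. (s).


V = 136 / 3.6 = 37.7778 m/s
Block traversal time = 2738 / 37.7778 = 72.4765 s
Headway = 72.4765 + 23
Headway = 95.5 s

95.5


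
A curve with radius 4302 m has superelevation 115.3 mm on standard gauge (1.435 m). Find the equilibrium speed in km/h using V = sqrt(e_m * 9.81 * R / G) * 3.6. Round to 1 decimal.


Convert cant: e = 115.3 mm = 0.1153 m
V_ms = sqrt(0.1153 * 9.81 * 4302 / 1.435)
V_ms = sqrt(3390.914346) = 58.2316 m/s
V = 58.2316 * 3.6 = 209.6 km/h

209.6


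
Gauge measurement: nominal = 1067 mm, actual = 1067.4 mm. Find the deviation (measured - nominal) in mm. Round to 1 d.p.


Deviation = measured - nominal
Deviation = 1067.4 - 1067
Deviation = 0.4 mm

0.4


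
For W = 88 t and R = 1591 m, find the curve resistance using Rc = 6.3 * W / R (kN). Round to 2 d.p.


Rc = 6.3 * W / R
Rc = 6.3 * 88 / 1591
Rc = 554.4 / 1591
Rc = 0.35 kN

0.35


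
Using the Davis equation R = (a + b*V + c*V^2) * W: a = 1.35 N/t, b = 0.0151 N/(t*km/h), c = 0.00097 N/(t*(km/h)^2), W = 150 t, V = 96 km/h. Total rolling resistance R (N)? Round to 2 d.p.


b*V = 0.0151 * 96 = 1.4496
c*V^2 = 0.00097 * 9216 = 8.93952
R_per_t = 1.35 + 1.4496 + 8.93952 = 11.73912 N/t
R_total = 11.73912 * 150 = 1760.87 N

1760.87


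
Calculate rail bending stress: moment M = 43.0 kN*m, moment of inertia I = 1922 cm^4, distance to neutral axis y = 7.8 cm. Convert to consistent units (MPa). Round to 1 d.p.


Convert units:
M = 43.0 kN*m = 43000000 N*mm
y = 7.8 cm = 78 mm
I = 1922 cm^4 = 19220000 mm^4
sigma = 43000000 * 78 / 19220000
sigma = 174.5 MPa

174.5


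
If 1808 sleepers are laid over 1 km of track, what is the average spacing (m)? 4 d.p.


Spacing = 1000 m / number of sleepers
Spacing = 1000 / 1808
Spacing = 0.5531 m

0.5531


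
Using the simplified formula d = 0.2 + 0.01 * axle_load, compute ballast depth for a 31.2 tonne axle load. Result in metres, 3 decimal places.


d = 0.2 + 0.01 * 31.2
d = 0.2 + 0.312
d = 0.512 m

0.512


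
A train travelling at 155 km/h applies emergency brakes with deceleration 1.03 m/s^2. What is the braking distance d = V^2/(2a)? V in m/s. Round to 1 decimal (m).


Convert speed: V = 155 / 3.6 = 43.0556 m/s
V^2 = 1853.7809
d = 1853.7809 / (2 * 1.03)
d = 1853.7809 / 2.06
d = 899.9 m

899.9


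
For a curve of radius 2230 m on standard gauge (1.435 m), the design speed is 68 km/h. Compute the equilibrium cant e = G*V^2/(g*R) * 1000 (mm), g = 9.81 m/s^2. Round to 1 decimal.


Convert speed: V = 68 / 3.6 = 18.8889 m/s
Apply formula: e = 1.435 * 18.8889^2 / (9.81 * 2230)
e = 1.435 * 356.7901 / 21876.3
e = 0.023404 m = 23.4 mm

23.4


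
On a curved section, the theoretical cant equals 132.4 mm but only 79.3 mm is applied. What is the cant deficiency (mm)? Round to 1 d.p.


Cant deficiency = equilibrium cant - actual cant
CD = 132.4 - 79.3
CD = 53.1 mm

53.1


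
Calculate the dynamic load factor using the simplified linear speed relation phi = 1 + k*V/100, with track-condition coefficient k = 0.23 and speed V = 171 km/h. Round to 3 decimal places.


phi = 1 + k * V / 100
phi = 1 + 0.23 * 171 / 100
phi = 1 + 0.3933
phi = 1.393

1.393


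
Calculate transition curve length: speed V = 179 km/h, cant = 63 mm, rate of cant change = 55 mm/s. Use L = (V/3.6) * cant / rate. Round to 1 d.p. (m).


Convert speed: V = 179 / 3.6 = 49.7222 m/s
L = 49.7222 * 63 / 55
L = 3132.5 / 55
L = 57.0 m

57.0


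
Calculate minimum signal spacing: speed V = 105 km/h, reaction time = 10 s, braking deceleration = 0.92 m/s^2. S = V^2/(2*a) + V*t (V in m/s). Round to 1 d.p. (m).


V = 105 / 3.6 = 29.1667 m/s
Braking distance = 29.1667^2 / (2*0.92) = 462.3339 m
Sighting distance = 29.1667 * 10 = 291.6667 m
S = 462.3339 + 291.6667 = 754.0 m

754.0


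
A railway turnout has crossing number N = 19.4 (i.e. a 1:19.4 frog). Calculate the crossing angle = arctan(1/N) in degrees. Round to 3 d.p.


1/N = 1/19.4 = 0.051546
angle = arctan(0.051546) = 0.051501 rad
angle = 0.051501 * 180/pi = 2.951 degrees

2.951


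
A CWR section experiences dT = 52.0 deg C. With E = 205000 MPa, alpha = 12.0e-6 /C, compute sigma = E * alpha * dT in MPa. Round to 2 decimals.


sigma = E * alpha * dT
sigma = 205000 * 12.0e-6 * 52.0
sigma = 2.46 * 52.0
sigma = 127.92 MPa

127.92


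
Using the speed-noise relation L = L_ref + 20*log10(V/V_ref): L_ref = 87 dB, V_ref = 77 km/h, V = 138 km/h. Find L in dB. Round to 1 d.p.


V/V_ref = 138 / 77 = 1.792208
log10(1.792208) = 0.253388
20 * 0.253388 = 5.0678
L = 87 + 5.0678 = 92.1 dB

92.1


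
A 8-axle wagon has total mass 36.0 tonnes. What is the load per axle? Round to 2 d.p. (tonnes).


Load per axle = total weight / number of axles
Load = 36.0 / 8
Load = 4.50 tonnes

4.50


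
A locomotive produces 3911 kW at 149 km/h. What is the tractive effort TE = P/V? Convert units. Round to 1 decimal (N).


Convert: P = 3911 kW = 3911000 W
V = 149 / 3.6 = 41.3889 m/s
TE = 3911000 / 41.3889
TE = 94494.0 N

94494.0


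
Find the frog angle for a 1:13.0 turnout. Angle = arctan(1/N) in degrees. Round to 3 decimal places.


1/N = 1/13.0 = 0.076923
angle = arctan(0.076923) = 0.076772 rad
angle = 0.076772 * 180/pi = 4.399 degrees

4.399


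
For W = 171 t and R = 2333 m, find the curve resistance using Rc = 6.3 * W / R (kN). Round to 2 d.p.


Rc = 6.3 * W / R
Rc = 6.3 * 171 / 2333
Rc = 1077.3 / 2333
Rc = 0.46 kN

0.46


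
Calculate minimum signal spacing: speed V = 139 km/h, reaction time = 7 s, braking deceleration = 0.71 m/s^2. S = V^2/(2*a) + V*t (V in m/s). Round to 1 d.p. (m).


V = 139 / 3.6 = 38.6111 m/s
Braking distance = 38.6111^2 / (2*0.71) = 1049.8718 m
Sighting distance = 38.6111 * 7 = 270.2778 m
S = 1049.8718 + 270.2778 = 1320.1 m

1320.1


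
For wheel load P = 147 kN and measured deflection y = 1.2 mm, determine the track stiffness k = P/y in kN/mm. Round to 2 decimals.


Track stiffness k = P / y
k = 147 / 1.2
k = 122.50 kN/mm

122.50


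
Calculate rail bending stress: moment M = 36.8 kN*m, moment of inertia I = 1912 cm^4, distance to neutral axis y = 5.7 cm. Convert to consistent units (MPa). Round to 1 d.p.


Convert units:
M = 36.8 kN*m = 36800000 N*mm
y = 5.7 cm = 57 mm
I = 1912 cm^4 = 19120000 mm^4
sigma = 36800000 * 57 / 19120000
sigma = 109.7 MPa

109.7


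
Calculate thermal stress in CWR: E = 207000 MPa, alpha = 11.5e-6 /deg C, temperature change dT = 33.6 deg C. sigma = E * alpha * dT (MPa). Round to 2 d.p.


sigma = E * alpha * dT
sigma = 207000 * 11.5e-6 * 33.6
sigma = 2.3805 * 33.6
sigma = 79.98 MPa

79.98


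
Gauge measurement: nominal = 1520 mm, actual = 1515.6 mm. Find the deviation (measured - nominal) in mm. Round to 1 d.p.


Deviation = measured - nominal
Deviation = 1515.6 - 1520
Deviation = -4.4 mm

-4.4


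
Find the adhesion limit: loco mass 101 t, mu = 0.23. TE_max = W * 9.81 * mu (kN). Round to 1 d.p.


TE_max = W * g * mu
TE_max = 101 * 9.81 * 0.23
TE_max = 990.81 * 0.23
TE_max = 227.9 kN

227.9


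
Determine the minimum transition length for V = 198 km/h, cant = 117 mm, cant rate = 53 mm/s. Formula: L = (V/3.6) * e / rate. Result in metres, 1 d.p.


Convert speed: V = 198 / 3.6 = 55.0 m/s
L = 55.0 * 117 / 53
L = 6435.0 / 53
L = 121.4 m

121.4


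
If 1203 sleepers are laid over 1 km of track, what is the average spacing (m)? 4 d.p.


Spacing = 1000 m / number of sleepers
Spacing = 1000 / 1203
Spacing = 0.8313 m

0.8313


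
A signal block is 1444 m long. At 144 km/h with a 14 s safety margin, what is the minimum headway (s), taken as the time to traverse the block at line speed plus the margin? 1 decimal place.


V = 144 / 3.6 = 40.0 m/s
Block traversal time = 1444 / 40.0 = 36.1 s
Headway = 36.1 + 14
Headway = 50.1 s

50.1


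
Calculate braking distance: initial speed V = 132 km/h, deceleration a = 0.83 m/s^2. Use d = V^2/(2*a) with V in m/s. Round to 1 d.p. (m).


Convert speed: V = 132 / 3.6 = 36.6667 m/s
V^2 = 1344.4444
d = 1344.4444 / (2 * 0.83)
d = 1344.4444 / 1.66
d = 809.9 m

809.9


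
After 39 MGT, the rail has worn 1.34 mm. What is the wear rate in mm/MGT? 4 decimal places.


Wear rate = total wear / cumulative tonnage
Rate = 1.34 / 39
Rate = 0.0344 mm/MGT

0.0344


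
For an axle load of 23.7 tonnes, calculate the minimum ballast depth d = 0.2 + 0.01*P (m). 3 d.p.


d = 0.2 + 0.01 * 23.7
d = 0.2 + 0.237
d = 0.437 m

0.437


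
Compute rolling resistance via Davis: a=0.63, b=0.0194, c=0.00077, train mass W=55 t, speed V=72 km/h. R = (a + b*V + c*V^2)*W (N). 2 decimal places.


b*V = 0.0194 * 72 = 1.3968
c*V^2 = 0.00077 * 5184 = 3.99168
R_per_t = 0.63 + 1.3968 + 3.99168 = 6.01848 N/t
R_total = 6.01848 * 55 = 331.02 N

331.02


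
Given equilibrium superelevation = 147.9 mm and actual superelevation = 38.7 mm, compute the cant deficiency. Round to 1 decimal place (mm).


Cant deficiency = equilibrium cant - actual cant
CD = 147.9 - 38.7
CD = 109.2 mm

109.2


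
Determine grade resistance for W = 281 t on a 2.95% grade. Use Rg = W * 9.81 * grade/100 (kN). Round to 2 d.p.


Rg = W * 9.81 * grade / 100
Rg = 281 * 9.81 * 2.95 / 100
Rg = 2756.61 * 0.0295
Rg = 81.32 kN

81.32


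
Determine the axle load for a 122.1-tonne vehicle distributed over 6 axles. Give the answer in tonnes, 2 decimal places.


Load per axle = total weight / number of axles
Load = 122.1 / 6
Load = 20.35 tonnes

20.35


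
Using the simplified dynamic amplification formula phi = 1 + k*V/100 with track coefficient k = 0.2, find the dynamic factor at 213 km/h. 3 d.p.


phi = 1 + k * V / 100
phi = 1 + 0.2 * 213 / 100
phi = 1 + 0.426
phi = 1.426

1.426


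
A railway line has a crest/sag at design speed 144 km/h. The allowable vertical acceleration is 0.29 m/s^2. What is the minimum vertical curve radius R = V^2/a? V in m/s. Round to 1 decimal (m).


Convert speed: V = 144 / 3.6 = 40.0 m/s
V^2 = 1600.0 m^2/s^2
R_v = 1600.0 / 0.29
R_v = 5517.2 m

5517.2


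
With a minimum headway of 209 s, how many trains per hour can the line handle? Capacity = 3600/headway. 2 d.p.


Capacity = 3600 / headway
Capacity = 3600 / 209
Capacity = 17.22 trains/hour

17.22


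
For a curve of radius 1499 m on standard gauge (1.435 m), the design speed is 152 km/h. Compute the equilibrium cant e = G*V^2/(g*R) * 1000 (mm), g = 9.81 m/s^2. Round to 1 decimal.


Convert speed: V = 152 / 3.6 = 42.2222 m/s
Apply formula: e = 1.435 * 42.2222^2 / (9.81 * 1499)
e = 1.435 * 1782.716 / 14705.19
e = 0.173966 m = 174.0 mm

174.0


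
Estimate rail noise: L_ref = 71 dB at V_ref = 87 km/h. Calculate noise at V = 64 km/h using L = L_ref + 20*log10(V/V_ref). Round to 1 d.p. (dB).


V/V_ref = 64 / 87 = 0.735632
log10(0.735632) = -0.133339
20 * -0.133339 = -2.6668
L = 71 + -2.6668 = 68.3 dB

68.3


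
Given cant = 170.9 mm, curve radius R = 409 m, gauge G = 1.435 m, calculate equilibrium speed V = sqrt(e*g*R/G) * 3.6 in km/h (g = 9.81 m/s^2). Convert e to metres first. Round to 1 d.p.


Convert cant: e = 170.9 mm = 0.1709 m
V_ms = sqrt(0.1709 * 9.81 * 409 / 1.435)
V_ms = sqrt(477.839973) = 21.8596 m/s
V = 21.8596 * 3.6 = 78.7 km/h

78.7


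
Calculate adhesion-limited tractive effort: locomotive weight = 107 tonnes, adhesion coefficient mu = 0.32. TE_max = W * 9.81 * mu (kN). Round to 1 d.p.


TE_max = W * g * mu
TE_max = 107 * 9.81 * 0.32
TE_max = 1049.67 * 0.32
TE_max = 335.9 kN

335.9


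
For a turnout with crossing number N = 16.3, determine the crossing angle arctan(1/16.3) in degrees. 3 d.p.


1/N = 1/16.3 = 0.06135
angle = arctan(0.06135) = 0.061273 rad
angle = 0.061273 * 180/pi = 3.511 degrees

3.511


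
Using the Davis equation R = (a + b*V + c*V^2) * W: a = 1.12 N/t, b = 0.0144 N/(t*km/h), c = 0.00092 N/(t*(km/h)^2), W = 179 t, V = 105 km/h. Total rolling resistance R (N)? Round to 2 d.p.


b*V = 0.0144 * 105 = 1.512
c*V^2 = 0.00092 * 11025 = 10.143
R_per_t = 1.12 + 1.512 + 10.143 = 12.775 N/t
R_total = 12.775 * 179 = 2286.73 N

2286.73


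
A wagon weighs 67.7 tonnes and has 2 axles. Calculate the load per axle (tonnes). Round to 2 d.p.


Load per axle = total weight / number of axles
Load = 67.7 / 2
Load = 33.85 tonnes

33.85


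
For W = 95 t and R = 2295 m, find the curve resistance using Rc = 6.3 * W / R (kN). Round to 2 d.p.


Rc = 6.3 * W / R
Rc = 6.3 * 95 / 2295
Rc = 598.5 / 2295
Rc = 0.26 kN

0.26


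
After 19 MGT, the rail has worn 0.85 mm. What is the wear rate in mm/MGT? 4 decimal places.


Wear rate = total wear / cumulative tonnage
Rate = 0.85 / 19
Rate = 0.0447 mm/MGT

0.0447


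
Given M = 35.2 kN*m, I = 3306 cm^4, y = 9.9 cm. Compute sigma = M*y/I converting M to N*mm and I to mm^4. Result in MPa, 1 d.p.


Convert units:
M = 35.2 kN*m = 35200000 N*mm
y = 9.9 cm = 99 mm
I = 3306 cm^4 = 33060000 mm^4
sigma = 35200000 * 99 / 33060000
sigma = 105.4 MPa

105.4


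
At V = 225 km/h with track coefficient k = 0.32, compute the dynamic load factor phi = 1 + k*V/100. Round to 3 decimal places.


phi = 1 + k * V / 100
phi = 1 + 0.32 * 225 / 100
phi = 1 + 0.72
phi = 1.720

1.720


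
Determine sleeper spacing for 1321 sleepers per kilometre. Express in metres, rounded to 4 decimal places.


Spacing = 1000 m / number of sleepers
Spacing = 1000 / 1321
Spacing = 0.7570 m

0.7570


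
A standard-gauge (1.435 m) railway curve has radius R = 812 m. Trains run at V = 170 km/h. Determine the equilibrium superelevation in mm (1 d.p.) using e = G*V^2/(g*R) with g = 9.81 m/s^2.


Convert speed: V = 170 / 3.6 = 47.2222 m/s
Apply formula: e = 1.435 * 47.2222^2 / (9.81 * 812)
e = 1.435 * 2229.9383 / 7965.72
e = 0.401717 m = 401.7 mm

401.7


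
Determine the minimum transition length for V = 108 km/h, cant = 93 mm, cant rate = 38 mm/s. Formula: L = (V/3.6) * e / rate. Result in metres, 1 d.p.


Convert speed: V = 108 / 3.6 = 30.0 m/s
L = 30.0 * 93 / 38
L = 2790.0 / 38
L = 73.4 m

73.4


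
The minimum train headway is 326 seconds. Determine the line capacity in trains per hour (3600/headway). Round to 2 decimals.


Capacity = 3600 / headway
Capacity = 3600 / 326
Capacity = 11.04 trains/hour

11.04


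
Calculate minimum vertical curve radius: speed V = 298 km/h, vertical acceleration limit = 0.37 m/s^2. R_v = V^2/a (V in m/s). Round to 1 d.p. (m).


Convert speed: V = 298 / 3.6 = 82.7778 m/s
V^2 = 6852.1605 m^2/s^2
R_v = 6852.1605 / 0.37
R_v = 18519.4 m

18519.4


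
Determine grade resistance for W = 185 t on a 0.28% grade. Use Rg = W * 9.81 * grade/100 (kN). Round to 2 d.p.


Rg = W * 9.81 * grade / 100
Rg = 185 * 9.81 * 0.28 / 100
Rg = 1814.85 * 0.0028
Rg = 5.08 kN

5.08


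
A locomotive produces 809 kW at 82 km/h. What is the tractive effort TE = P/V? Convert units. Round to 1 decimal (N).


Convert: P = 809 kW = 809000 W
V = 82 / 3.6 = 22.7778 m/s
TE = 809000 / 22.7778
TE = 35517.1 N

35517.1


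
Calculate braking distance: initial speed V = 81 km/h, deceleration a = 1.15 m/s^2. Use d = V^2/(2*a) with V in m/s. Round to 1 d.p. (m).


Convert speed: V = 81 / 3.6 = 22.5 m/s
V^2 = 506.25
d = 506.25 / (2 * 1.15)
d = 506.25 / 2.3
d = 220.1 m

220.1


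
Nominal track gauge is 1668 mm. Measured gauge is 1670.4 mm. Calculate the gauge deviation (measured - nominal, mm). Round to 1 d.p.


Deviation = measured - nominal
Deviation = 1670.4 - 1668
Deviation = 2.4 mm

2.4


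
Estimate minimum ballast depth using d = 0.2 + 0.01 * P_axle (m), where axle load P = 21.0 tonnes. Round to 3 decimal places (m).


d = 0.2 + 0.01 * 21.0
d = 0.2 + 0.21
d = 0.410 m

0.410


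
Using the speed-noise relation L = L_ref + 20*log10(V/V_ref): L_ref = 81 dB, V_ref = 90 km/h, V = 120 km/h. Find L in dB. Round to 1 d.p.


V/V_ref = 120 / 90 = 1.333333
log10(1.333333) = 0.124939
20 * 0.124939 = 2.4988
L = 81 + 2.4988 = 83.5 dB

83.5


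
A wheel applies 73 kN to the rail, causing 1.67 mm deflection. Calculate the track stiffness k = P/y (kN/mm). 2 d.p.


Track stiffness k = P / y
k = 73 / 1.67
k = 43.71 kN/mm

43.71


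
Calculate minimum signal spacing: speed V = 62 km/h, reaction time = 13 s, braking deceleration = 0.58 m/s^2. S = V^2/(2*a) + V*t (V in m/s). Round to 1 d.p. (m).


V = 62 / 3.6 = 17.2222 m/s
Braking distance = 17.2222^2 / (2*0.58) = 255.6939 m
Sighting distance = 17.2222 * 13 = 223.8889 m
S = 255.6939 + 223.8889 = 479.6 m

479.6


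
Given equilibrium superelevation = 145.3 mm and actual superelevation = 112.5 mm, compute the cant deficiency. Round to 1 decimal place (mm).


Cant deficiency = equilibrium cant - actual cant
CD = 145.3 - 112.5
CD = 32.8 mm

32.8


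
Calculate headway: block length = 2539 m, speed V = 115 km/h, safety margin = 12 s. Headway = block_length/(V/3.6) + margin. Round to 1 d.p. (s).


V = 115 / 3.6 = 31.9444 m/s
Block traversal time = 2539 / 31.9444 = 79.4817 s
Headway = 79.4817 + 12
Headway = 91.5 s

91.5


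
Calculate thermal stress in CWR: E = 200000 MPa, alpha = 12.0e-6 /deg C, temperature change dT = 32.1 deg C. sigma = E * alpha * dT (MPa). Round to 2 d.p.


sigma = E * alpha * dT
sigma = 200000 * 12.0e-6 * 32.1
sigma = 2.4 * 32.1
sigma = 77.04 MPa

77.04


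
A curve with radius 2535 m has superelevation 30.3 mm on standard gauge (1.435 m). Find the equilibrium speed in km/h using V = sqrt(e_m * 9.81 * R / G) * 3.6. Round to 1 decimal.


Convert cant: e = 30.3 mm = 0.0303 m
V_ms = sqrt(0.0303 * 9.81 * 2535 / 1.435)
V_ms = sqrt(525.094777) = 22.9149 m/s
V = 22.9149 * 3.6 = 82.5 km/h

82.5


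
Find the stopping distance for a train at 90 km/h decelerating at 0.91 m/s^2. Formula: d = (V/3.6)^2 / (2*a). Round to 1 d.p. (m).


Convert speed: V = 90 / 3.6 = 25.0 m/s
V^2 = 625.0
d = 625.0 / (2 * 0.91)
d = 625.0 / 1.82
d = 343.4 m

343.4


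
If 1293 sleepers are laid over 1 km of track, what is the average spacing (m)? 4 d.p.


Spacing = 1000 m / number of sleepers
Spacing = 1000 / 1293
Spacing = 0.7734 m

0.7734


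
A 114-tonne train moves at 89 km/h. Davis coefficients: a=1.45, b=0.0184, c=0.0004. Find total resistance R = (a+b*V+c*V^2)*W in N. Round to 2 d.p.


b*V = 0.0184 * 89 = 1.6376
c*V^2 = 0.0004 * 7921 = 3.1684
R_per_t = 1.45 + 1.6376 + 3.1684 = 6.256 N/t
R_total = 6.256 * 114 = 713.18 N

713.18


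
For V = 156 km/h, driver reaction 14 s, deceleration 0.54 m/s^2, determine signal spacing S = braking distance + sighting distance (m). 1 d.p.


V = 156 / 3.6 = 43.3333 m/s
Braking distance = 43.3333^2 / (2*0.54) = 1738.6831 m
Sighting distance = 43.3333 * 14 = 606.6667 m
S = 1738.6831 + 606.6667 = 2345.3 m

2345.3


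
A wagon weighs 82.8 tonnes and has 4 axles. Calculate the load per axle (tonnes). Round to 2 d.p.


Load per axle = total weight / number of axles
Load = 82.8 / 4
Load = 20.70 tonnes

20.70


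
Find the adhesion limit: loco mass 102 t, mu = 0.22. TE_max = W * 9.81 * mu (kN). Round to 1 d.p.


TE_max = W * g * mu
TE_max = 102 * 9.81 * 0.22
TE_max = 1000.62 * 0.22
TE_max = 220.1 kN

220.1


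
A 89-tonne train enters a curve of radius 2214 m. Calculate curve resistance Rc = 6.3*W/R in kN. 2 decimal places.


Rc = 6.3 * W / R
Rc = 6.3 * 89 / 2214
Rc = 560.7 / 2214
Rc = 0.25 kN

0.25


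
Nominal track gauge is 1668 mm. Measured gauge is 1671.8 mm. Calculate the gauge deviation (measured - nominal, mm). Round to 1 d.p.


Deviation = measured - nominal
Deviation = 1671.8 - 1668
Deviation = 3.8 mm

3.8


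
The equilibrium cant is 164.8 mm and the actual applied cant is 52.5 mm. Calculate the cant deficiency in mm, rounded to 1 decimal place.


Cant deficiency = equilibrium cant - actual cant
CD = 164.8 - 52.5
CD = 112.3 mm

112.3


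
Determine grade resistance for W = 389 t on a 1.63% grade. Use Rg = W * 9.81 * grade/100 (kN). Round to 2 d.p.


Rg = W * 9.81 * grade / 100
Rg = 389 * 9.81 * 1.63 / 100
Rg = 3816.09 * 0.0163
Rg = 62.20 kN

62.20


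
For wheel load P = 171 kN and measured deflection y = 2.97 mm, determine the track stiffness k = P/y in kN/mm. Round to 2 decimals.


Track stiffness k = P / y
k = 171 / 2.97
k = 57.58 kN/mm

57.58


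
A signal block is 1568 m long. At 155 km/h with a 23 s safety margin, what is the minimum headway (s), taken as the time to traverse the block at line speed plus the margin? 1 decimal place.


V = 155 / 3.6 = 43.0556 m/s
Block traversal time = 1568 / 43.0556 = 36.4181 s
Headway = 36.4181 + 23
Headway = 59.4 s

59.4


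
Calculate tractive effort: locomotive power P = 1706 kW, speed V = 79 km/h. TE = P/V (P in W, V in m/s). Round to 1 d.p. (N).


Convert: P = 1706 kW = 1706000 W
V = 79 / 3.6 = 21.9444 m/s
TE = 1706000 / 21.9444
TE = 77741.8 N

77741.8


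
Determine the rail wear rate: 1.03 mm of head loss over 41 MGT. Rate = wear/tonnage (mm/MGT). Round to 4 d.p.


Wear rate = total wear / cumulative tonnage
Rate = 1.03 / 41
Rate = 0.0251 mm/MGT

0.0251


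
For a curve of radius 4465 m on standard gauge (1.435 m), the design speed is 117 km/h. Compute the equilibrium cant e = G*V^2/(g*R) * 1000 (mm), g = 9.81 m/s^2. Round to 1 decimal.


Convert speed: V = 117 / 3.6 = 32.5 m/s
Apply formula: e = 1.435 * 32.5^2 / (9.81 * 4465)
e = 1.435 * 1056.25 / 43801.65
e = 0.034604 m = 34.6 mm

34.6


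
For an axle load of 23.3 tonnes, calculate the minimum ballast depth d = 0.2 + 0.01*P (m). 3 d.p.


d = 0.2 + 0.01 * 23.3
d = 0.2 + 0.233
d = 0.433 m

0.433


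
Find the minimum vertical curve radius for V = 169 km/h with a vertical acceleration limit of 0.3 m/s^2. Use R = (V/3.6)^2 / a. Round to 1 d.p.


Convert speed: V = 169 / 3.6 = 46.9444 m/s
V^2 = 2203.7809 m^2/s^2
R_v = 2203.7809 / 0.3
R_v = 7345.9 m

7345.9


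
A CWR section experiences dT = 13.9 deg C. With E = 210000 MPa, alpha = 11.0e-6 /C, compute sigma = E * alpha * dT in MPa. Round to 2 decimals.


sigma = E * alpha * dT
sigma = 210000 * 11.0e-6 * 13.9
sigma = 2.31 * 13.9
sigma = 32.11 MPa

32.11


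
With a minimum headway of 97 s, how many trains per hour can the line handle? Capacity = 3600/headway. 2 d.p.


Capacity = 3600 / headway
Capacity = 3600 / 97
Capacity = 37.11 trains/hour

37.11


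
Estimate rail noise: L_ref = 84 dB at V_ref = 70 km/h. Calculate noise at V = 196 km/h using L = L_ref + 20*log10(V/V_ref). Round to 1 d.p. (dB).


V/V_ref = 196 / 70 = 2.8
log10(2.8) = 0.447158
20 * 0.447158 = 8.9432
L = 84 + 8.9432 = 92.9 dB

92.9


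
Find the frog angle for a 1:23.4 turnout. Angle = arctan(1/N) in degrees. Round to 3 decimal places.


1/N = 1/23.4 = 0.042735
angle = arctan(0.042735) = 0.042709 rad
angle = 0.042709 * 180/pi = 2.447 degrees

2.447


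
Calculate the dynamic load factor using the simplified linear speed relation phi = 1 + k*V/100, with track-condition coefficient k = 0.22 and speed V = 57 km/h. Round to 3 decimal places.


phi = 1 + k * V / 100
phi = 1 + 0.22 * 57 / 100
phi = 1 + 0.1254
phi = 1.125

1.125


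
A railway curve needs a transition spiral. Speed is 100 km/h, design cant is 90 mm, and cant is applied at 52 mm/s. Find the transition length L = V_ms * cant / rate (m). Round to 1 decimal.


Convert speed: V = 100 / 3.6 = 27.7778 m/s
L = 27.7778 * 90 / 52
L = 2500.0 / 52
L = 48.1 m

48.1


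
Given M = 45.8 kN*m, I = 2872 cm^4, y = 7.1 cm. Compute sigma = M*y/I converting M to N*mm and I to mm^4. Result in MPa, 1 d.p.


Convert units:
M = 45.8 kN*m = 45800000 N*mm
y = 7.1 cm = 71 mm
I = 2872 cm^4 = 28720000 mm^4
sigma = 45800000 * 71 / 28720000
sigma = 113.2 MPa

113.2


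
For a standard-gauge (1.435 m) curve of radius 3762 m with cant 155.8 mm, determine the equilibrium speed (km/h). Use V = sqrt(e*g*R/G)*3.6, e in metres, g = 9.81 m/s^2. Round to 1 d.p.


Convert cant: e = 155.8 mm = 0.1558 m
V_ms = sqrt(0.1558 * 9.81 * 3762 / 1.435)
V_ms = sqrt(4006.852457) = 63.2997 m/s
V = 63.2997 * 3.6 = 227.9 km/h

227.9


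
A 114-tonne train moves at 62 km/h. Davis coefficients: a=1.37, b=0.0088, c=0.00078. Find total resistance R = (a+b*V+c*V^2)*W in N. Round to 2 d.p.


b*V = 0.0088 * 62 = 0.5456
c*V^2 = 0.00078 * 3844 = 2.99832
R_per_t = 1.37 + 0.5456 + 2.99832 = 4.91392 N/t
R_total = 4.91392 * 114 = 560.19 N

560.19


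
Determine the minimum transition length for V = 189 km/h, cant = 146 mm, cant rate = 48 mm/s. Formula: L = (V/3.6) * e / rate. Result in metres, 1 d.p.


Convert speed: V = 189 / 3.6 = 52.5 m/s
L = 52.5 * 146 / 48
L = 7665.0 / 48
L = 159.7 m

159.7


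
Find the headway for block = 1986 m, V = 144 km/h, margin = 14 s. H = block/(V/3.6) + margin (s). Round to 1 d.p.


V = 144 / 3.6 = 40.0 m/s
Block traversal time = 1986 / 40.0 = 49.65 s
Headway = 49.65 + 14
Headway = 63.7 s

63.7


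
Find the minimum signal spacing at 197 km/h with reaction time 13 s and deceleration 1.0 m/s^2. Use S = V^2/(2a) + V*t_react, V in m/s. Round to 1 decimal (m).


V = 197 / 3.6 = 54.7222 m/s
Braking distance = 54.7222^2 / (2*1.0) = 1497.2608 m
Sighting distance = 54.7222 * 13 = 711.3889 m
S = 1497.2608 + 711.3889 = 2208.6 m

2208.6


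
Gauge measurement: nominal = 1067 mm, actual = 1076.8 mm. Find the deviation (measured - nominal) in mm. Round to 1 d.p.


Deviation = measured - nominal
Deviation = 1076.8 - 1067
Deviation = 9.8 mm

9.8


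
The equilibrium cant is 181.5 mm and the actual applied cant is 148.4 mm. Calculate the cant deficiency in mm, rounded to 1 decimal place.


Cant deficiency = equilibrium cant - actual cant
CD = 181.5 - 148.4
CD = 33.1 mm

33.1


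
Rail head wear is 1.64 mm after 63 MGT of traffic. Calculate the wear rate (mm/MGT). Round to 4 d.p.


Wear rate = total wear / cumulative tonnage
Rate = 1.64 / 63
Rate = 0.0260 mm/MGT

0.0260


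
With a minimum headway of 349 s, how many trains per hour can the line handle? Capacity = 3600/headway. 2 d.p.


Capacity = 3600 / headway
Capacity = 3600 / 349
Capacity = 10.32 trains/hour

10.32


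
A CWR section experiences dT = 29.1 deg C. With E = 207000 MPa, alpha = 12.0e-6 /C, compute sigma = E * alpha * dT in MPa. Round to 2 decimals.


sigma = E * alpha * dT
sigma = 207000 * 12.0e-6 * 29.1
sigma = 2.484 * 29.1
sigma = 72.28 MPa

72.28


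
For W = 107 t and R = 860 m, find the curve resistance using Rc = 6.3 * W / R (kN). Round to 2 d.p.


Rc = 6.3 * W / R
Rc = 6.3 * 107 / 860
Rc = 674.1 / 860
Rc = 0.78 kN

0.78


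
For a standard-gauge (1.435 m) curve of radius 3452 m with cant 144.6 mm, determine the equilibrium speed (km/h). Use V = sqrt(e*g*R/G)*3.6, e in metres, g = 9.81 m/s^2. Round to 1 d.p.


Convert cant: e = 144.6 mm = 0.1446 m
V_ms = sqrt(0.1446 * 9.81 * 3452 / 1.435)
V_ms = sqrt(3412.370559) = 58.4155 m/s
V = 58.4155 * 3.6 = 210.3 km/h

210.3


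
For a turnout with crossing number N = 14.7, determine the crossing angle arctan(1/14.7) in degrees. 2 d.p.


1/N = 1/14.7 = 0.068027
angle = arctan(0.068027) = 0.067923 rad
angle = 0.067923 * 180/pi = 3.89 degrees

3.89


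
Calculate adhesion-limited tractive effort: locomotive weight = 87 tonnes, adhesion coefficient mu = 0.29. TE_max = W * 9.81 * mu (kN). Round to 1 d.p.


TE_max = W * g * mu
TE_max = 87 * 9.81 * 0.29
TE_max = 853.47 * 0.29
TE_max = 247.5 kN

247.5


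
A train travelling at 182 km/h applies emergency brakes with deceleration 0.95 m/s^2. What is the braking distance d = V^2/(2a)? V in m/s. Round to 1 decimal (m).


Convert speed: V = 182 / 3.6 = 50.5556 m/s
V^2 = 2555.8642
d = 2555.8642 / (2 * 0.95)
d = 2555.8642 / 1.9
d = 1345.2 m

1345.2


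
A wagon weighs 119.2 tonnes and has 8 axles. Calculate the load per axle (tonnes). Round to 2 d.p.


Load per axle = total weight / number of axles
Load = 119.2 / 8
Load = 14.90 tonnes

14.90
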